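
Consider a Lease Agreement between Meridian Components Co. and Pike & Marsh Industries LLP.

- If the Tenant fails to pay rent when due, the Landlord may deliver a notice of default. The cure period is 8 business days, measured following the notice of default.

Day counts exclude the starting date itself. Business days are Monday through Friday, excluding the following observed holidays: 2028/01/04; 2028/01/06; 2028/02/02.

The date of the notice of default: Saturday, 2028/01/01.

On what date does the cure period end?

2028/01/14

The last day of the cure period: counting 8 business days from Saturday, 2028/01/01 (Jan 3, Jan 5, Jan 7, Jan 10, Jan 11, Jan 12, Jan 13, Jan 14, skipping weekends and the listed holidays on Jan 4, Jan 6) reaches Friday, 2028/01/14.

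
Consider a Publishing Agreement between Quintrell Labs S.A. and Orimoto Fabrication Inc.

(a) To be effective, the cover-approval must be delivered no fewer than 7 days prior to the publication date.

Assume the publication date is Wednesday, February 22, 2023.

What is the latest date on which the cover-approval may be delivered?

Counting back 7 calendar days from February 22, 2023 gives February 15, 2023.

February 15, 2023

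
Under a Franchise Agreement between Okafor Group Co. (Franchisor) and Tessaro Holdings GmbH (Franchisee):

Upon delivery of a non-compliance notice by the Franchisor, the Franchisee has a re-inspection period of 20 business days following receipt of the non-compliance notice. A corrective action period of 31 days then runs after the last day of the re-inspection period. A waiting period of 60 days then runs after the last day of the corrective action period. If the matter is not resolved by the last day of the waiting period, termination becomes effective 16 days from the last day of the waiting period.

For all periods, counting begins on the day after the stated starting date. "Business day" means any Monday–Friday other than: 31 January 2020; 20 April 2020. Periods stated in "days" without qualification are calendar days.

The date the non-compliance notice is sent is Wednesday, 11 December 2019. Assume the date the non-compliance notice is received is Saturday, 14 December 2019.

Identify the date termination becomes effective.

From Saturday, 14 December 2019, 20 business days (Dec 16, Dec 17, Dec 18, Dec 19, …, Jan 8, Jan 9, Jan 10, skipping weekends) brings us to Friday, 10 January 2020, which is the last day of the re-inspection period.
Adding 31 calendar days to 10 January 2020 gives 10 February 2020, which is the last day of the corrective action period.
Adding 60 calendar days to 10 February 2020 gives 10 April 2020, which is the last day of the waiting period.
The date termination becomes effective: 10 April 2020 + 16 days = 26 April 2020.

26 April 2020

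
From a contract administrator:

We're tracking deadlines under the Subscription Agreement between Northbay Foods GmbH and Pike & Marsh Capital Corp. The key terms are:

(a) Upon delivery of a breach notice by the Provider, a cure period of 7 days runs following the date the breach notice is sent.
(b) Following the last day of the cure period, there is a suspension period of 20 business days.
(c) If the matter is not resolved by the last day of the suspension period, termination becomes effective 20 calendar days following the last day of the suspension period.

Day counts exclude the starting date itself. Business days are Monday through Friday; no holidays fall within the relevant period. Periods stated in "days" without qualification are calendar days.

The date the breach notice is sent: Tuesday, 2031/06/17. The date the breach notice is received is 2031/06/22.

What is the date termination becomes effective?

Adding 7 calendar days to 2031/06/17 gives 2031/06/24, which is the last day of the cure period.
The last day of the suspension period: 20 business days after Tuesday, 2031/06/24, skipping weekends — Jun 25, Jun 26, Jun 27, Jun 30, …, Jul 18, Jul 21, Jul 22 — lands on Tuesday, 2031/07/22.
Adding 20 calendar days to 2031/07/22 gives 2031/08/11, which is the date termination becomes effective.

2031/08/11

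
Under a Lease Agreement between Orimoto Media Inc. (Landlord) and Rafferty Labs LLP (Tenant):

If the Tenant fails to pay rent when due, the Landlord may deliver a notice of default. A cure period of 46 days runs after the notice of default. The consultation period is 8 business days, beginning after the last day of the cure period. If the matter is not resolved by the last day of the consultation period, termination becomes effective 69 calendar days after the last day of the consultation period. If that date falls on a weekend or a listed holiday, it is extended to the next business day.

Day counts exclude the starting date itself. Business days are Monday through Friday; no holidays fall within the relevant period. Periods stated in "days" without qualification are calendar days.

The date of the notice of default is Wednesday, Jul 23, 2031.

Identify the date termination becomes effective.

Nov 25, 2031

Adding 46 calendar days to Jul 23, 2031 gives Sep 7, 2031, which is the last day of the cure period.
The last day of the consultation period: 8 business days after Sunday, Sep 7, 2031, skipping weekends — Sep 8, Sep 9, Sep 10, Sep 11, Sep 12, Sep 15, Sep 16, Sep 17 — lands on Wednesday, Sep 17, 2031.
Adding 69 calendar days to Sep 17, 2031 gives Nov 25, 2031, which is the date termination becomes effective. Nov 25, 2031 is a Tuesday, so no roll-forward applies.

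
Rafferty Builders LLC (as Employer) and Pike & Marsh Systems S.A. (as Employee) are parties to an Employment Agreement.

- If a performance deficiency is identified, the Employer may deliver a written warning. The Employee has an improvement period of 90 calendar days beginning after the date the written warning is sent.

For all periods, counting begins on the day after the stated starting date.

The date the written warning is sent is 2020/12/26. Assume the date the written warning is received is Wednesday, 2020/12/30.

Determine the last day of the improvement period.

The last day of the improvement period: 2020/12/26 + 90 days = 2021/03/26.

2021/03/26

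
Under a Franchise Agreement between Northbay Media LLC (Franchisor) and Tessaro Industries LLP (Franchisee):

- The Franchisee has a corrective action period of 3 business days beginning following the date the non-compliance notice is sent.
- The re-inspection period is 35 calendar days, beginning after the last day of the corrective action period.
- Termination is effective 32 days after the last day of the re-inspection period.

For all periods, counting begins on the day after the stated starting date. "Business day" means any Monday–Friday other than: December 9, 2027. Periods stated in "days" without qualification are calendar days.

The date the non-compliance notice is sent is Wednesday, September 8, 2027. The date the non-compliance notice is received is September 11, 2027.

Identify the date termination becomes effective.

From Wednesday, September 8, 2027, 3 business days (Sep 9, Sep 10, Sep 13, skipping weekends) brings us to Monday, September 13, 2027, which is the last day of the corrective action period.
The last day of the re-inspection period: 35 calendar days after September 13, 2027 is October 18, 2027.
The date termination becomes effective: 32 calendar days after October 18, 2027 is November 19, 2027.

November 19, 2027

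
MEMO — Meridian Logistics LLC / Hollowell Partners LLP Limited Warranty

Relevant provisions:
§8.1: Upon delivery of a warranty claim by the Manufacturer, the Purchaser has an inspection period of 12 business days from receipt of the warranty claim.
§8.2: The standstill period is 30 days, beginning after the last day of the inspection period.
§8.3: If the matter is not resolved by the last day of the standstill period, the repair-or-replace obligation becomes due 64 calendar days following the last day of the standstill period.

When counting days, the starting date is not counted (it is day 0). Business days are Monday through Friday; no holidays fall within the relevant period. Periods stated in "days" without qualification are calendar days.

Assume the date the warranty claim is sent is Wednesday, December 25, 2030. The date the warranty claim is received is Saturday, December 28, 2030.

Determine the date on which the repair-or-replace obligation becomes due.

April 18, 2031

The last day of the inspection period: counting 12 business days from Saturday, December 28, 2030 (Dec 30, Dec 31, Jan 1, Jan 2, …, Jan 10, Jan 13, Jan 14, skipping weekends) reaches Tuesday, January 14, 2031.
The last day of the standstill period: January 14, 2031 + 30 days = February 13, 2031.
The date on which the repair-or-replace obligation becomes due: February 13, 2031 + 64 days = April 18, 2031.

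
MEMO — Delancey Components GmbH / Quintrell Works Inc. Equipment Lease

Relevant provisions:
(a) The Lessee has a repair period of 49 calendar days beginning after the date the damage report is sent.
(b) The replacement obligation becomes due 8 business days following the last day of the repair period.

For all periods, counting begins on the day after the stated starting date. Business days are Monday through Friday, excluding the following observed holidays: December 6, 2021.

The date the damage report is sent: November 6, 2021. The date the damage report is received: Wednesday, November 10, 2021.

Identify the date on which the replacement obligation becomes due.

The last day of the repair period: November 6, 2021 + 49 days = December 25, 2021.
The date on which the replacement obligation becomes due: 8 business days after Saturday, December 25, 2021, skipping weekends — Dec 27, Dec 28, Dec 29, Dec 30, Dec 31, Jan 3, Jan 4, Jan 5 — lands on Wednesday, January 5, 2022.

January 5, 2022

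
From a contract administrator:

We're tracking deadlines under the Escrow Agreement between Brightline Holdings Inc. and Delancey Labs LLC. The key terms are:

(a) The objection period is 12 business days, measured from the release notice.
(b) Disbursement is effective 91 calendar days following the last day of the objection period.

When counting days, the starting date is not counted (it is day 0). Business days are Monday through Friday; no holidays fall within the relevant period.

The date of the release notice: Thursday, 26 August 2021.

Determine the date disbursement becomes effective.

13 December 2021

The last day of the objection period: 12 business days after Thursday, 26 August 2021, skipping weekends — Aug 27, Aug 30, Aug 31, Sep 1, …, Sep 9, Sep 10, Sep 13 — lands on Monday, 13 September 2021.
The date disbursement becomes effective: 13 September 2021 + 91 days = 13 December 2021.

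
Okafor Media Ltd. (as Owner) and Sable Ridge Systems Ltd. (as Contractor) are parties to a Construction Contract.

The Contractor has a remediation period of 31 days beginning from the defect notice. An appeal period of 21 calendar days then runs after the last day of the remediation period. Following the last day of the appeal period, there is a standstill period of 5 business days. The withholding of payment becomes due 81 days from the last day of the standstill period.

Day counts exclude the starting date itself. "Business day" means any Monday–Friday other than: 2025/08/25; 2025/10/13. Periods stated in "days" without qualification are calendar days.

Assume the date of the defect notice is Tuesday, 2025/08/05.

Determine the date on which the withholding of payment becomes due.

2025/12/23

The last day of the remediation period: 2025/08/05 + 31 days = 2025/09/05.
The last day of the appeal period: 2025/09/05 + 21 days = 2025/09/26.
From Friday, 2025/09/26, 5 business days (Sep 29, Sep 30, Oct 1, Oct 2, Oct 3, skipping weekends) brings us to Friday, 2025/10/03, which is the last day of the standstill period.
Adding 81 calendar days to 2025/10/03 gives 2025/12/23, which is the date on which the withholding of payment becomes due.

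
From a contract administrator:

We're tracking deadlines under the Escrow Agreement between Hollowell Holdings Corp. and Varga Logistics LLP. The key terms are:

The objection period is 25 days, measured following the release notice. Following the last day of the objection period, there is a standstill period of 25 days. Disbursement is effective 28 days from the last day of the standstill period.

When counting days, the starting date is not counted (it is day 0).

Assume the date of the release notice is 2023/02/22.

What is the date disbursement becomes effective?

The last day of the objection period: 2023/02/22 + 25 days = 2023/03/19.
Adding 25 calendar days to 2023/03/19 gives 2023/04/13, which is the last day of the standstill period.
Adding 28 calendar days to 2023/04/13 gives 2023/05/11, which is the date disbursement becomes effective.

2023/05/11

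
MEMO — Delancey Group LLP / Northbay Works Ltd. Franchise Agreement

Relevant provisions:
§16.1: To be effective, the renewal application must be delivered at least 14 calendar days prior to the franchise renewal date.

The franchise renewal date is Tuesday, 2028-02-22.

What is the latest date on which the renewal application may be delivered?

2028-02-08

2028-02-22 minus 14 days is 2028-02-08.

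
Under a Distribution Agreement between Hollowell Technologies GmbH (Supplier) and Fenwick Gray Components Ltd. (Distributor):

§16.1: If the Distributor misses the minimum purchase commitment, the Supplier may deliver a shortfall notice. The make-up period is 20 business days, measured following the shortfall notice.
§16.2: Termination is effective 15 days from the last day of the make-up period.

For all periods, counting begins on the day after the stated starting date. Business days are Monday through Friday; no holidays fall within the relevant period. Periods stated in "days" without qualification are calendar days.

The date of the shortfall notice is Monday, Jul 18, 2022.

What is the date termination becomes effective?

The last day of the make-up period: counting 20 business days from Monday, Jul 18, 2022 (Jul 19, Jul 20, Jul 21, Jul 22, …, Aug 11, Aug 12, Aug 15, skipping weekends) reaches Monday, Aug 15, 2022.
Adding 15 calendar days to Aug 15, 2022 gives Aug 30, 2022, which is the date termination becomes effective.

Aug 30, 2022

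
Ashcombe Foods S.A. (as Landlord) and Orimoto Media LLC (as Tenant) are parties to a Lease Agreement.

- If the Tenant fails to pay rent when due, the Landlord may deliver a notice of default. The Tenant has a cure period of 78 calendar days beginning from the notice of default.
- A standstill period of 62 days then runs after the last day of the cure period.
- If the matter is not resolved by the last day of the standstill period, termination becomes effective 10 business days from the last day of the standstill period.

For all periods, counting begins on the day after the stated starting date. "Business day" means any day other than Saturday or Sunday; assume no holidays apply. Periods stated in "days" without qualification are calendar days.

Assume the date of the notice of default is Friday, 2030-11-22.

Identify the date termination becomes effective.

2031-04-25

Adding 78 calendar days to 2030-11-22 gives 2031-02-08, which is the last day of the cure period.
The last day of the standstill period: 62 calendar days after 2031-02-08 is 2031-04-11.
The date termination becomes effective: 10 business days after Friday, 2031-04-11, skipping weekends — Apr 14, Apr 15, Apr 16, Apr 17, Apr 18, Apr 21, Apr 22, Apr 23, Apr 24, Apr 25 — lands on Friday, 2031-04-25.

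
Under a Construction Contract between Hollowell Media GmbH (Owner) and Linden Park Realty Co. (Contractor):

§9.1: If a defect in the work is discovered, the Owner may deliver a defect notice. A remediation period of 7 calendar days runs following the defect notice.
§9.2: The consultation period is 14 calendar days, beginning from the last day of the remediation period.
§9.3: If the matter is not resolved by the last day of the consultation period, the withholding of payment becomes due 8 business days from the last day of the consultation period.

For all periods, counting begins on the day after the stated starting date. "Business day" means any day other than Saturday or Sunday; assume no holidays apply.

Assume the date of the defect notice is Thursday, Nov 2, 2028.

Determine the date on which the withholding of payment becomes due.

The last day of the remediation period: Nov 2, 2028 + 7 days = Nov 9, 2028.
The last day of the consultation period: Nov 9, 2028 + 14 days = Nov 23, 2028.
The date on which the withholding of payment becomes due: 8 business days after Thursday, Nov 23, 2028, skipping weekends — Nov 24, Nov 27, Nov 28, Nov 29, Nov 30, Dec 1, Dec 4, Dec 5 — lands on Tuesday, Dec 5, 2028.

Dec 5, 2028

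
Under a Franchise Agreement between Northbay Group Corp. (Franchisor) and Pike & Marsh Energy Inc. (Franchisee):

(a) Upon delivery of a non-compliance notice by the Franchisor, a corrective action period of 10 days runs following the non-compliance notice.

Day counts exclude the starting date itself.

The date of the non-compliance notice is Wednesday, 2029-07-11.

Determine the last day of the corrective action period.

2029-07-21

The last day of the corrective action period: 10 calendar days after 2029-07-11 is 2029-07-21.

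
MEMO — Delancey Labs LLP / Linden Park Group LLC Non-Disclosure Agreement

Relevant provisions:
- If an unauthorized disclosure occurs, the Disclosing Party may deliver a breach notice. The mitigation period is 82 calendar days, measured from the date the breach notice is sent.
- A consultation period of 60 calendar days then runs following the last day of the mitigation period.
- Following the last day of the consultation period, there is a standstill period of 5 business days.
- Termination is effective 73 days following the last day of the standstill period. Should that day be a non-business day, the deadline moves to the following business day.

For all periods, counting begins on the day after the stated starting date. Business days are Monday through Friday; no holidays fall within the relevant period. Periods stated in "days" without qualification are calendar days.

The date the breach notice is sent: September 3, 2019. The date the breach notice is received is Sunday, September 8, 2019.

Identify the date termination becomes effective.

Adding 82 calendar days to September 3, 2019 gives November 24, 2019, which is the last day of the mitigation period.
The last day of the consultation period: November 24, 2019 + 60 days = January 23, 2020.
The last day of the standstill period: 5 business days after Thursday, January 23, 2020, skipping weekends — Jan 24, Jan 27, Jan 28, Jan 29, Jan 30 — lands on Thursday, January 30, 2020.
The date termination becomes effective: 73 calendar days after January 30, 2020 is April 12, 2020. That falls on a Sunday, so it rolls to the next business day, Monday, April 13, 2020.

April 13, 2020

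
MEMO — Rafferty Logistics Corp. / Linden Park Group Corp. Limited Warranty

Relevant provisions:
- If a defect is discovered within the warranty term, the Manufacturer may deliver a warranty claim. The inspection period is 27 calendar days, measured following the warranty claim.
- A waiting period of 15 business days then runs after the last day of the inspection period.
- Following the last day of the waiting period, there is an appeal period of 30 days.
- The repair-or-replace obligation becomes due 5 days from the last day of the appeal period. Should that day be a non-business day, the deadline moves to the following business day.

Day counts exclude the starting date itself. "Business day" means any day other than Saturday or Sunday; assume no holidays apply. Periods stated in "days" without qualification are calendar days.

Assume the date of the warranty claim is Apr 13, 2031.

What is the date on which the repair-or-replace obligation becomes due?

Jul 4, 2031

The last day of the inspection period: Apr 13, 2031 + 27 days = May 10, 2031.
The last day of the waiting period: counting 15 business days from Saturday, May 10, 2031 (May 12, May 13, May 14, May 15, …, May 28, May 29, May 30, skipping weekends) reaches Friday, May 30, 2031.
The last day of the appeal period: 30 calendar days after May 30, 2031 is Jun 29, 2031.
The date on which the repair-or-replace obligation becomes due: Jun 29, 2031 + 5 days = Jul 4, 2031. Jul 4, 2031 is a Friday, so no roll-forward applies.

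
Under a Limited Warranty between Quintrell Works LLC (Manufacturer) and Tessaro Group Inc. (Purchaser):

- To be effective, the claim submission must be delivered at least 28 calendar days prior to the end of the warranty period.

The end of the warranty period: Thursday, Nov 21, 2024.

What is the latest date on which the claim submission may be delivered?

Oct 24, 2024

Counting back 28 calendar days from Nov 21, 2024 gives Oct 24, 2024.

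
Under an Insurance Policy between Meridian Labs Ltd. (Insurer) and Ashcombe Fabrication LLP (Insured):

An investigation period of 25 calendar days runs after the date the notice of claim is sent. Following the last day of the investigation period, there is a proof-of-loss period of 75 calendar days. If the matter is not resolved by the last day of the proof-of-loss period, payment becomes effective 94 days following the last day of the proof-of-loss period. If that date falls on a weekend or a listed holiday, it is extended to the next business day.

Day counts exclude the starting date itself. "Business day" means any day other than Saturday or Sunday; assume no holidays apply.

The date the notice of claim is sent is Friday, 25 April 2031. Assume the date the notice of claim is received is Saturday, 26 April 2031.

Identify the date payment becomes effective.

The last day of the investigation period: 25 calendar days after 25 April 2031 is 20 May 2031.
The last day of the proof-of-loss period: 75 calendar days after 20 May 2031 is 3 August 2031.
Adding 94 calendar days to 3 August 2031 gives 5 November 2031, which is the date payment becomes effective. 5 November 2031 is a Wednesday, so no roll-forward applies.

5 November 2031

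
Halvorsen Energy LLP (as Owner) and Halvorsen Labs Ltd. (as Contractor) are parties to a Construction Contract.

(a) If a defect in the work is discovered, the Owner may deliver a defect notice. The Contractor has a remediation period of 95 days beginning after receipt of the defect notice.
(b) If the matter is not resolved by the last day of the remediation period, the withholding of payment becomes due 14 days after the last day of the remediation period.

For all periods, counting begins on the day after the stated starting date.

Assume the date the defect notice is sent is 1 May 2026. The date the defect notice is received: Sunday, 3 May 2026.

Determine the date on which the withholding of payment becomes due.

20 August 2026

Adding 95 calendar days to 3 May 2026 gives 6 August 2026, which is the last day of the remediation period.
Adding 14 calendar days to 6 August 2026 gives 20 August 2026, which is the date on which the withholding of payment becomes due.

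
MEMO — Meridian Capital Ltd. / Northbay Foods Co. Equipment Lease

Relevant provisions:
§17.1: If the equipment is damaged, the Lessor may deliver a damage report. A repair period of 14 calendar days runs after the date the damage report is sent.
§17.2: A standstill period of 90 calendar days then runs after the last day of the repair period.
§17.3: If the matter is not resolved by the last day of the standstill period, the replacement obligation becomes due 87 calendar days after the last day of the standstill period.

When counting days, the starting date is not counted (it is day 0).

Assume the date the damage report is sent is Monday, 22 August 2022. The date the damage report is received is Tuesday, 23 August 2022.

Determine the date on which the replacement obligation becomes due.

1 March 2023

Adding 14 calendar days to 22 August 2022 gives 5 September 2022, which is the last day of the repair period.
Adding 90 calendar days to 5 September 2022 gives 4 December 2022, which is the last day of the standstill period.
The date on which the replacement obligation becomes due: 4 December 2022 + 87 days = 1 March 2023.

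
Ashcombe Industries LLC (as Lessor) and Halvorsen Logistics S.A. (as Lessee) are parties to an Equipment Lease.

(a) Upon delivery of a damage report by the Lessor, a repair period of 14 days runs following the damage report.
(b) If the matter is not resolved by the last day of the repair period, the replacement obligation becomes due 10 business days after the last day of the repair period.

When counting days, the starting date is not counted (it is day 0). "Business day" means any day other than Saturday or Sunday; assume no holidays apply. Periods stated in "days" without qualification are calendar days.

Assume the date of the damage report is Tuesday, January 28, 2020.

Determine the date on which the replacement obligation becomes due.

The last day of the repair period: 14 calendar days after January 28, 2020 is February 11, 2020.
The date on which the replacement obligation becomes due: counting 10 business days from Tuesday, February 11, 2020 (Feb 12, Feb 13, Feb 14, Feb 17, Feb 18, Feb 19, Feb 20, Feb 21, Feb 24, Feb 25, skipping weekends) reaches Tuesday, February 25, 2020.

February 25, 2020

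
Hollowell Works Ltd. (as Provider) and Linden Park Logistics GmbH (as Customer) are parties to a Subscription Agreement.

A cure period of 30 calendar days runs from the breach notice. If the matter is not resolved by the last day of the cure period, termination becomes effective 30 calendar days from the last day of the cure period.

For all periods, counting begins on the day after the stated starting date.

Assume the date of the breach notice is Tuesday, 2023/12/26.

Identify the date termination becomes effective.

2024/02/24

Adding 30 calendar days to 2023/12/26 gives 2024/01/25, which is the last day of the cure period.
Adding 30 calendar days to 2024/01/25 gives 2024/02/24, which is the date termination becomes effective.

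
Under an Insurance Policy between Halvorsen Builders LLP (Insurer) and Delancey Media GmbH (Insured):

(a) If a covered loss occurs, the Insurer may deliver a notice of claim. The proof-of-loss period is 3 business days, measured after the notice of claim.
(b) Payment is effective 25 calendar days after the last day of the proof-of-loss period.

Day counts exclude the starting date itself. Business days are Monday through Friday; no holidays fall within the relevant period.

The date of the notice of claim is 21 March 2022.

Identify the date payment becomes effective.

18 April 2022

The last day of the proof-of-loss period: 3 business days after Monday, 21 March 2022, skipping weekends — Mar 22, Mar 23, Mar 24 — lands on Thursday, 24 March 2022.
Adding 25 calendar days to 24 March 2022 gives 18 April 2022, which is the date payment becomes effective.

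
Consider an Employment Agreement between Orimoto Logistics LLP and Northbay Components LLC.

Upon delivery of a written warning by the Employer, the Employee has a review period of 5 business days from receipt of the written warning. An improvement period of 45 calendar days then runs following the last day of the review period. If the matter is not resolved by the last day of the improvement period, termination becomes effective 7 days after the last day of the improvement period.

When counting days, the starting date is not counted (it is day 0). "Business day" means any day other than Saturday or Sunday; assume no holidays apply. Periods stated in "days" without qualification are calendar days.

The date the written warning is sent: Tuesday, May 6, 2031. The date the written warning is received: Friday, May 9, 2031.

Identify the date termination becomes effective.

Jul 7, 2031

The last day of the review period: counting 5 business days from Friday, May 9, 2031 (May 12, May 13, May 14, May 15, May 16, skipping weekends) reaches Friday, May 16, 2031.
Adding 45 calendar days to May 16, 2031 gives Jun 30, 2031, which is the last day of the improvement period.
Adding 7 calendar days to Jun 30, 2031 gives Jul 7, 2031, which is the date termination becomes effective.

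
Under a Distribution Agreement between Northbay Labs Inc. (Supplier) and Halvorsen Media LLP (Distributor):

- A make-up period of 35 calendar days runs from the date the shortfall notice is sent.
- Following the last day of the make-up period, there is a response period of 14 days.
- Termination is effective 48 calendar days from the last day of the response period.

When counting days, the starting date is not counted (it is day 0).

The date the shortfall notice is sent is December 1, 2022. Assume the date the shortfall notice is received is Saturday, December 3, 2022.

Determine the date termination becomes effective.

The last day of the make-up period: 35 calendar days after December 1, 2022 is January 5, 2023.
The last day of the response period: 14 calendar days after January 5, 2023 is January 19, 2023.
Adding 48 calendar days to January 19, 2023 gives March 8, 2023, which is the date termination becomes effective.

March 8, 2023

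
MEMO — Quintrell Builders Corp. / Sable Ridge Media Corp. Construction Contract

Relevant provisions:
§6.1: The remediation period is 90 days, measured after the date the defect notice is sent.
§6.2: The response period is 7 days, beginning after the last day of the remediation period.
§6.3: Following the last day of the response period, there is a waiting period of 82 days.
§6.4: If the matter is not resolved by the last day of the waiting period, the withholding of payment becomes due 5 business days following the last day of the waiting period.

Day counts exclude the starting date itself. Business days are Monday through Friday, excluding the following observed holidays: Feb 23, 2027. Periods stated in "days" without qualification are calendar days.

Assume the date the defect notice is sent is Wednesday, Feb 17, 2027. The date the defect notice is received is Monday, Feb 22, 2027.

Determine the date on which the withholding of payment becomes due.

The last day of the remediation period: Feb 17, 2027 + 90 days = May 18, 2027.
Adding 7 calendar days to May 18, 2027 gives May 25, 2027, which is the last day of the response period.
Adding 82 calendar days to May 25, 2027 gives Aug 15, 2027, which is the last day of the waiting period.
The date on which the withholding of payment becomes due: counting 5 business days from Sunday, Aug 15, 2027 (Aug 16, Aug 17, Aug 18, Aug 19, Aug 20, skipping weekends) reaches Friday, Aug 20, 2027.

Aug 20, 2027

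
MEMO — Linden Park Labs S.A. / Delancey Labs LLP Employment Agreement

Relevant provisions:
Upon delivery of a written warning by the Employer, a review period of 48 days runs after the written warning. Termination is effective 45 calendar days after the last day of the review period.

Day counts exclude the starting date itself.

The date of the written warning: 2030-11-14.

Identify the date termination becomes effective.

The last day of the review period: 2030-11-14 + 48 days = 2031-01-01.
The date termination becomes effective: 2031-01-01 + 45 days = 2031-02-15.

2031-02-15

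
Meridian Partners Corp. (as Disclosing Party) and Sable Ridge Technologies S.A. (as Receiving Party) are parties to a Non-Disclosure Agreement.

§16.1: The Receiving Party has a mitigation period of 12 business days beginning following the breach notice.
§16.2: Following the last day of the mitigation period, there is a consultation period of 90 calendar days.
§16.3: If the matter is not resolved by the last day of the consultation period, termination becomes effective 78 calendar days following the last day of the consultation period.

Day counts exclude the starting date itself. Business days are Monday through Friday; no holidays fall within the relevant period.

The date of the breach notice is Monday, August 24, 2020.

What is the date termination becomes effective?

February 24, 2021

From Monday, August 24, 2020, 12 business days (Aug 25, Aug 26, Aug 27, Aug 28, …, Sep 7, Sep 8, Sep 9, skipping weekends) brings us to Wednesday, September 9, 2020, which is the last day of the mitigation period.
Adding 90 calendar days to September 9, 2020 gives December 8, 2020, which is the last day of the consultation period.
The date termination becomes effective: December 8, 2020 + 78 days = February 24, 2021.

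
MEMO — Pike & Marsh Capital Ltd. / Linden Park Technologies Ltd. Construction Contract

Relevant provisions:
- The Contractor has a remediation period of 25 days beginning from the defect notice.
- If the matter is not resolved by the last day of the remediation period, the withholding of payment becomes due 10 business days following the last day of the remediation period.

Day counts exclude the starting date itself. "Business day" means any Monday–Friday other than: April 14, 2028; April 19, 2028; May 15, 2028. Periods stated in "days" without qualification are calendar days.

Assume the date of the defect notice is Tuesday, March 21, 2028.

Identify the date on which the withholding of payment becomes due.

May 1, 2028

The last day of the remediation period: 25 calendar days after March 21, 2028 is April 15, 2028.
The date on which the withholding of payment becomes due: 10 business days after Saturday, April 15, 2028, skipping weekends and the listed holiday on Apr 19 — Apr 17, Apr 18, Apr 20, Apr 21, Apr 24, Apr 25, Apr 26, Apr 27, Apr 28, May 1 — lands on Monday, May 1, 2028.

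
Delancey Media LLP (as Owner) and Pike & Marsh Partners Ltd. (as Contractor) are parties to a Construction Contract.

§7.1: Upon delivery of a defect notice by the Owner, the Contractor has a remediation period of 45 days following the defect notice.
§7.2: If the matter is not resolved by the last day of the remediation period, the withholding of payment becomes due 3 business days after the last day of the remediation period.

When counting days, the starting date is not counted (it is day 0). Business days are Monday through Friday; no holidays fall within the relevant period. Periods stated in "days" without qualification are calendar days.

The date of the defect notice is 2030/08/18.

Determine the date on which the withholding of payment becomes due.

2030/10/07

Adding 45 calendar days to 2030/08/18 gives 2030/10/02, which is the last day of the remediation period.
From Wednesday, 2030/10/02, 3 business days (Oct 3, Oct 4, Oct 7, skipping weekends) brings us to Monday, 2030/10/07, which is the date on which the withholding of payment becomes due.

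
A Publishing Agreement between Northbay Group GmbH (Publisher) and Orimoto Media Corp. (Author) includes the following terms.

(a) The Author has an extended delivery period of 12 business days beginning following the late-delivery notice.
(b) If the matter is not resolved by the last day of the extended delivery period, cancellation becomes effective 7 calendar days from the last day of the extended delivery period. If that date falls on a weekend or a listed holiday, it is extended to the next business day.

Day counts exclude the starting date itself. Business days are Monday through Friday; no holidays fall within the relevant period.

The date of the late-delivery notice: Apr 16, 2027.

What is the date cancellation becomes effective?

May 11, 2027

The last day of the extended delivery period: counting 12 business days from Friday, Apr 16, 2027 (Apr 19, Apr 20, Apr 21, Apr 22, …, Apr 30, May 3, May 4, skipping weekends) reaches Tuesday, May 4, 2027.
The date cancellation becomes effective: May 4, 2027 + 7 days = May 11, 2027. May 11, 2027 is a Tuesday, so no roll-forward applies.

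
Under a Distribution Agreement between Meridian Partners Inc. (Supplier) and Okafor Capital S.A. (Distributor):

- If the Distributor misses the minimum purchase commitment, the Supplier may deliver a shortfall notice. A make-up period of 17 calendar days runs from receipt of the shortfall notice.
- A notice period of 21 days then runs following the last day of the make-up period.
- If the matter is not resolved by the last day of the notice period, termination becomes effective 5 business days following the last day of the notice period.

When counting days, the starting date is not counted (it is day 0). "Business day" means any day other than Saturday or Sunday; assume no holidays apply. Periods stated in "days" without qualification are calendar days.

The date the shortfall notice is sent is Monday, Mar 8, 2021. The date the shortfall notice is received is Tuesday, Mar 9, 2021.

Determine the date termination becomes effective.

Adding 17 calendar days to Mar 9, 2021 gives Mar 26, 2021, which is the last day of the make-up period.
The last day of the notice period: Mar 26, 2021 + 21 days = Apr 16, 2021.
The date termination becomes effective: 5 business days after Friday, Apr 16, 2021, skipping weekends — Apr 19, Apr 20, Apr 21, Apr 22, Apr 23 — lands on Friday, Apr 23, 2021.

Apr 23, 2021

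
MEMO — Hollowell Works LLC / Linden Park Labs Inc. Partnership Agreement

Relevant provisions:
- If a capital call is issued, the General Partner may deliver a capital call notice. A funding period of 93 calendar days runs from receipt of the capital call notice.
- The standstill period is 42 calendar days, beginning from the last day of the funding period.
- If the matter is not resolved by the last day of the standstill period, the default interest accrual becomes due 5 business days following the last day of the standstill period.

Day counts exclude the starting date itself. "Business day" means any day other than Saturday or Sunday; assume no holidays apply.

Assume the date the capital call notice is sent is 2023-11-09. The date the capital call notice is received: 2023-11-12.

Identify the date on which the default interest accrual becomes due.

2024-04-02

The last day of the funding period: 2023-11-12 + 93 days = 2024-02-13.
Adding 42 calendar days to 2024-02-13 gives 2024-03-26, which is the last day of the standstill period.
The date on which the default interest accrual becomes due: counting 5 business days from Tuesday, 2024-03-26 (Mar 27, Mar 28, Mar 29, Apr 1, Apr 2, skipping weekends) reaches Tuesday, 2024-04-02.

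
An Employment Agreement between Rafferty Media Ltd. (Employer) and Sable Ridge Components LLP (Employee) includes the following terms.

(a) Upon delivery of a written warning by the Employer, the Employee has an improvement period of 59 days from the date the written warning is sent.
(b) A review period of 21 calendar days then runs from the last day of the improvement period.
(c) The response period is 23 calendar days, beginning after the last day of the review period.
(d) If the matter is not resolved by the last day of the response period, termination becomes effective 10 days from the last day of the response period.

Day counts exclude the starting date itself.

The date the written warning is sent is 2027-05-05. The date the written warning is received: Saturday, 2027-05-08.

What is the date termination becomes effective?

2027-08-26

Adding 59 calendar days to 2027-05-05 gives 2027-07-03, which is the last day of the improvement period.
The last day of the review period: 2027-07-03 + 21 days = 2027-07-24.
The last day of the response period: 2027-07-24 + 23 days = 2027-08-16.
The date termination becomes effective: 2027-08-16 + 10 days = 2027-08-26.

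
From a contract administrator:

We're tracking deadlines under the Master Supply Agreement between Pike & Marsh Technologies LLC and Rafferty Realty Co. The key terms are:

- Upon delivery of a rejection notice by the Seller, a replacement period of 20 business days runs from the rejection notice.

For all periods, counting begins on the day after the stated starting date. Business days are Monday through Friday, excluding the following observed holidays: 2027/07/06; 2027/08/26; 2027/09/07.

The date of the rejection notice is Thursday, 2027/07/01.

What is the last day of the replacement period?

2027/07/30

The last day of the replacement period: counting 20 business days from Thursday, 2027/07/01 (Jul 2, Jul 5, Jul 7, Jul 8, …, Jul 28, Jul 29, Jul 30, skipping weekends and the listed holiday on Jul 6) reaches Friday, 2027/07/30.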